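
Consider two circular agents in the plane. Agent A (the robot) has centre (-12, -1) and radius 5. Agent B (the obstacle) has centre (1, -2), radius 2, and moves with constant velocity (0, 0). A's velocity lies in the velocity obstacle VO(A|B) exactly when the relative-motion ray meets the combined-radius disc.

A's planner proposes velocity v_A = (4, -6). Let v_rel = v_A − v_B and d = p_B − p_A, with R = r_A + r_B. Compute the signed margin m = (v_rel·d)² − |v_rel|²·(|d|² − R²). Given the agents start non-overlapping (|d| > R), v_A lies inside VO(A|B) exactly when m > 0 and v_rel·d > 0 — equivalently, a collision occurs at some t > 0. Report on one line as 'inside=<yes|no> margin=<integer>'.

d = (13, -1),  |d|² = 170;  R = 5+2 = 7,  c = 170−7² = 121
v_rel = (4, -6),  |v_rel|² = 52;  v_rel·d = (4)·(13) + (-6)·(-1) = 58
52·t² − 116·t + 121 = 0  ⇒  m = 58² − 52·121 = -2928
m = -2928 < 0,  v_rel·d = 58 > 0  ⇒  outside

inside=no margin=-2928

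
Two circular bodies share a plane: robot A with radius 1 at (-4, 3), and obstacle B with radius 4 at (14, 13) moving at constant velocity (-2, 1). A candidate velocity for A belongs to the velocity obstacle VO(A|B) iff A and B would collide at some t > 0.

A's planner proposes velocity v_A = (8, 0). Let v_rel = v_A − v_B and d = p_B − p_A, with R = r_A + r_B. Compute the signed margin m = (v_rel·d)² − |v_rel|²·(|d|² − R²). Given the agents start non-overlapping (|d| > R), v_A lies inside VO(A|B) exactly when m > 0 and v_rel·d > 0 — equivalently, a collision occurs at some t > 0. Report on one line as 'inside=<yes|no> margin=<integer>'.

d = (18, 10),  |d|² = 424;  R = 1+4 = 5,  c = 424−5² = 399
v_rel = (10, -1),  |v_rel|² = 101;  v_rel·d = (10)·(18) + (-1)·(10) = 170
101·t² − 340·t + 399 = 0  ⇒  m = 170² − 101·399 = -11399
m = -11399 < 0,  v_rel·d = 170 > 0  ⇒  outside

inside=no margin=-11399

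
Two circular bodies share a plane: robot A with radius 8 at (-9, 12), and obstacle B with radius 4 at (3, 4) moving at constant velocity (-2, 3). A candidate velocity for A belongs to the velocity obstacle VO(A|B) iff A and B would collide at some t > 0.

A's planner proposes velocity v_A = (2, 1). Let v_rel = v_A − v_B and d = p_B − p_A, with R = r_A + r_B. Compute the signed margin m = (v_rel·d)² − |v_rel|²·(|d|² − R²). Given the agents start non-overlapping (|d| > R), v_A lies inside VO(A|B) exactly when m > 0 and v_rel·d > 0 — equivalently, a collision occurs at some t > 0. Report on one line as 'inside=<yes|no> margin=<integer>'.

d = (12, -8),  |d|² = 208;  R = 8+4 = 12,  c = 208−12² = 64
v_rel = (4, -2),  |v_rel|² = 20;  v_rel·d = (4)·(12) + (-2)·(-8) = 64
20·t² − 128·t + 64 = 0  ⇒  m = 64² − 20·64 = 2816
m = 2816 > 0,  v_rel·d = 64 > 0  ⇒  inside

inside=yes margin=2816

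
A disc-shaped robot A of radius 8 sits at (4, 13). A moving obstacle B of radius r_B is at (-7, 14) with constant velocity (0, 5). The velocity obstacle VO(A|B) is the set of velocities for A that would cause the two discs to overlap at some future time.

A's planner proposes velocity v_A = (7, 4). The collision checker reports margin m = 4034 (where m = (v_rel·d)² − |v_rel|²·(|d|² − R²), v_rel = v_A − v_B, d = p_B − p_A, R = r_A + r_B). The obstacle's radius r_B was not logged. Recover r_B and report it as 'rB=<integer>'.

m = 4034
d = (-11, 1);  v_rel = (7, -1),  |v_rel|² = 50
v_rel×d = (7)·(1) − (-1)·(-11) = -4
since m = R²·50 − (-4)²:  R² = (16 + 4034) / 50 = 81
R = √81 = 9  ⇒  r_B = 9 − 8 = 1

rB=1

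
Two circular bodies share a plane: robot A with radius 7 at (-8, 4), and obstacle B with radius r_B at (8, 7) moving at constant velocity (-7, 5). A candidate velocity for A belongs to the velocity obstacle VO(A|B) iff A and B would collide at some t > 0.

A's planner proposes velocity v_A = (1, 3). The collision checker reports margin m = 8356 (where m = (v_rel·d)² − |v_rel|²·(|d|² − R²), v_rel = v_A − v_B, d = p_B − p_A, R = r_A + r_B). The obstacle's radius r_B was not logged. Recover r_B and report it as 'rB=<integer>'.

m = 8356
d = (16, 3);  v_rel = (8, -2),  |v_rel|² = 68
v_rel×d = (8)·(3) − (-2)·(16) = 56
since m = R²·68 − 56²:  R² = (3136 + 8356) / 68 = 169
R = √169 = 13  ⇒  r_B = 13 − 7 = 6

rB=6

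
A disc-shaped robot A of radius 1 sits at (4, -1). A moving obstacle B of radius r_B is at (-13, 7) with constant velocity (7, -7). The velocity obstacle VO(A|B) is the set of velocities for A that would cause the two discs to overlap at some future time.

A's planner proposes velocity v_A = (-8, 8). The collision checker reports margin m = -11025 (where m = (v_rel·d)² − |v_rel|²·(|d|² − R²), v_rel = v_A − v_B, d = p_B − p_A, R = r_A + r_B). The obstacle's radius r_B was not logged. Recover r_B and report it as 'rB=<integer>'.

m = -11025
d = (-17, 8);  v_rel = (-15, 15),  |v_rel|² = 450
v_rel×d = (-15)·(8) − (15)·(-17) = 135
since m = R²·450 − 135²:  R² = (18225 + -11025) / 450 = 16
R = √16 = 4  ⇒  r_B = 4 − 1 = 3

rB=3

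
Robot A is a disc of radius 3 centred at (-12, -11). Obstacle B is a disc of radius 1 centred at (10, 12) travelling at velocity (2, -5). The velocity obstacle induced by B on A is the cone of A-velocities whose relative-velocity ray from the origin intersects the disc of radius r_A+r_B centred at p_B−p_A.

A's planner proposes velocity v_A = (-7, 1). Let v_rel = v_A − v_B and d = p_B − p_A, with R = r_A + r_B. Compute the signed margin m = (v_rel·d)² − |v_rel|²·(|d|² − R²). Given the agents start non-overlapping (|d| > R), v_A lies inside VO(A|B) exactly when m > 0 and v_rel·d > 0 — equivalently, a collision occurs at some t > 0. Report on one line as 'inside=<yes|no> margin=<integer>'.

d = (22, 23),  |d|² = 1013;  R = 3+1 = 4,  c = 1013−4² = 997
v_rel = (-9, 6),  |v_rel|² = 117;  v_rel·d = (-9)·(22) + (6)·(23) = -60
117·t² + 120·t + 997 = 0  ⇒  m = (-60)² − 117·997 = -113049
m = -113049 < 0,  v_rel·d = -60 < 0  ⇒  outside

inside=no margin=-113049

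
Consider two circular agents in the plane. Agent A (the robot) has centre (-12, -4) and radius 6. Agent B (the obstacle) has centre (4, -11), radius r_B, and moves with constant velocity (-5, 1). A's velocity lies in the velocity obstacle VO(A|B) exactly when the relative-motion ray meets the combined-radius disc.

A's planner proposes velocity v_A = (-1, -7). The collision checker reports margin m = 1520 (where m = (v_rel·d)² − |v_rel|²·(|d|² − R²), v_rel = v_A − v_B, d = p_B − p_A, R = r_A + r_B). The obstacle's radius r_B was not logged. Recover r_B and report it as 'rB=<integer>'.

m = 1520
d = (16, -7);  v_rel = (4, -8),  |v_rel|² = 80
v_rel×d = (4)·(-7) − (-8)·(16) = 100
since m = R²·80 − 100²:  R² = (10000 + 1520) / 80 = 144
R = √144 = 12  ⇒  r_B = 12 − 6 = 6

rB=6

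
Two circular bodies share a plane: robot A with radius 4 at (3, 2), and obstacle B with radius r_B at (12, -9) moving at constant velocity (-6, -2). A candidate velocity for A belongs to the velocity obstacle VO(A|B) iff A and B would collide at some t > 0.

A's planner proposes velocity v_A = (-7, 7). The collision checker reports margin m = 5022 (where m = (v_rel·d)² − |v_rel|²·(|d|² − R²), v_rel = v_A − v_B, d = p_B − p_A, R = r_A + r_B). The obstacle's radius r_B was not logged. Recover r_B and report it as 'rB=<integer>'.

m = 5022
d = (9, -11);  v_rel = (-1, 9),  |v_rel|² = 82
v_rel×d = (-1)·(-11) − (9)·(9) = -70
since m = R²·82 − (-70)²:  R² = (4900 + 5022) / 82 = 121
R = √121 = 11  ⇒  r_B = 11 − 4 = 7

rB=7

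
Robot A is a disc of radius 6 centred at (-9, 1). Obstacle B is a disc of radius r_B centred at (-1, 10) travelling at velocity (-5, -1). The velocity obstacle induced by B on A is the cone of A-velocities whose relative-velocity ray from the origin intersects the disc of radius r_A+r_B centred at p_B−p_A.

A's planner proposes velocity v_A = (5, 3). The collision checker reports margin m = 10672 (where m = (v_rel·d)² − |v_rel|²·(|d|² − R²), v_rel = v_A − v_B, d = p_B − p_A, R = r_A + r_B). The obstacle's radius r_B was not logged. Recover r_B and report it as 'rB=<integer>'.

m = 10672
d = (8, 9);  v_rel = (10, 4),  |v_rel|² = 116
v_rel×d = (10)·(9) − (4)·(8) = 58
since m = R²·116 − 58²:  R² = (3364 + 10672) / 116 = 121
R = √121 = 11  ⇒  r_B = 11 − 6 = 5

rB=5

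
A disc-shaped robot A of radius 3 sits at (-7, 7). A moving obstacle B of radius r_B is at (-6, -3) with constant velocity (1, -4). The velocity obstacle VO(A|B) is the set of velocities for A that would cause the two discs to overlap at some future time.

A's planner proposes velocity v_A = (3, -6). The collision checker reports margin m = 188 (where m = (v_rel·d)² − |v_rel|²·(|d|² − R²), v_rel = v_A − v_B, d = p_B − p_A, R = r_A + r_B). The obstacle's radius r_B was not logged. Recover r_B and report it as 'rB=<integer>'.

m = 188
d = (1, -10);  v_rel = (2, -2),  |v_rel|² = 8
v_rel×d = (2)·(-10) − (-2)·(1) = -18
since m = R²·8 − (-18)²:  R² = (324 + 188) / 8 = 64
R = √64 = 8  ⇒  r_B = 8 − 3 = 5

rB=5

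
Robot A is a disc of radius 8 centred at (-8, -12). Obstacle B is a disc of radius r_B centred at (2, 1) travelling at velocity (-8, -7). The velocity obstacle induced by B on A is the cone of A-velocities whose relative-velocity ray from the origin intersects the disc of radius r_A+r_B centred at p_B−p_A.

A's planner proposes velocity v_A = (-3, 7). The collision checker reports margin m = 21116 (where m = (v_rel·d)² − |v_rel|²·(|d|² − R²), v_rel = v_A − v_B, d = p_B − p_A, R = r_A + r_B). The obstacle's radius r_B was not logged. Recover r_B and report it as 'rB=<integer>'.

m = 21116
d = (10, 13);  v_rel = (5, 14),  |v_rel|² = 221
v_rel×d = (5)·(13) − (14)·(10) = -75
since m = R²·221 − (-75)²:  R² = (5625 + 21116) / 221 = 121
R = √121 = 11  ⇒  r_B = 11 − 8 = 3

rB=3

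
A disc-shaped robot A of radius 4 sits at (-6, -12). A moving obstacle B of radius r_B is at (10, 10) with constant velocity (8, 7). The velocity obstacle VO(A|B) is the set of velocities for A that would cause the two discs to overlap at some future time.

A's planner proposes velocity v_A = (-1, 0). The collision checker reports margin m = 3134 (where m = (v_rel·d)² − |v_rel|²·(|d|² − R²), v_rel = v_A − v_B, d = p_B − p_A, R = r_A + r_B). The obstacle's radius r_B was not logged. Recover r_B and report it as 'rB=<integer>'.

m = 3134
d = (16, 22);  v_rel = (-9, -7),  |v_rel|² = 130
v_rel×d = (-9)·(22) − (-7)·(16) = -86
since m = R²·130 − (-86)²:  R² = (7396 + 3134) / 130 = 81
R = √81 = 9  ⇒  r_B = 9 − 4 = 5

rB=5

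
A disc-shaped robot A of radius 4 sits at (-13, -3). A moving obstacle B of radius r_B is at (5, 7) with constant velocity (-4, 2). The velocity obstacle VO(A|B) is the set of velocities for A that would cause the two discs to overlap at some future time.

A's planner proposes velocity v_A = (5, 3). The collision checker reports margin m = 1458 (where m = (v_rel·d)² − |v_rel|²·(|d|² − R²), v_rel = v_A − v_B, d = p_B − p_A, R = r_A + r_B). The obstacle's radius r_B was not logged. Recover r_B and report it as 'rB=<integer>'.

m = 1458
d = (18, 10);  v_rel = (9, 1),  |v_rel|² = 82
v_rel×d = (9)·(10) − (1)·(18) = 72
since m = R²·82 − 72²:  R² = (5184 + 1458) / 82 = 81
R = √81 = 9  ⇒  r_B = 9 − 4 = 5

rB=5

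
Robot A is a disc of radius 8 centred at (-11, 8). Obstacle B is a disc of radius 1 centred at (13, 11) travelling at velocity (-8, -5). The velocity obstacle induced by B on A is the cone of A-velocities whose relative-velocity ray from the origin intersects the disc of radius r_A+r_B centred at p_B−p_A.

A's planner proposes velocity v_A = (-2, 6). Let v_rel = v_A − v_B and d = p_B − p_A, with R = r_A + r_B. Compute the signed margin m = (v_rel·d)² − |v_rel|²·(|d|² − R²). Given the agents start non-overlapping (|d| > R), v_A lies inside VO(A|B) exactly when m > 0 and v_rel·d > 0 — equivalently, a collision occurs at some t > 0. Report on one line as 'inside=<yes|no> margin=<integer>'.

d = (24, 3),  |d|² = 585;  R = 8+1 = 9,  c = 585−9² = 504
v_rel = (6, 11),  |v_rel|² = 157;  v_rel·d = (6)·(24) + (11)·(3) = 177
157·t² − 354·t + 504 = 0  ⇒  m = 177² − 157·504 = -47799
m = -47799 < 0,  v_rel·d = 177 > 0  ⇒  outside

inside=no margin=-47799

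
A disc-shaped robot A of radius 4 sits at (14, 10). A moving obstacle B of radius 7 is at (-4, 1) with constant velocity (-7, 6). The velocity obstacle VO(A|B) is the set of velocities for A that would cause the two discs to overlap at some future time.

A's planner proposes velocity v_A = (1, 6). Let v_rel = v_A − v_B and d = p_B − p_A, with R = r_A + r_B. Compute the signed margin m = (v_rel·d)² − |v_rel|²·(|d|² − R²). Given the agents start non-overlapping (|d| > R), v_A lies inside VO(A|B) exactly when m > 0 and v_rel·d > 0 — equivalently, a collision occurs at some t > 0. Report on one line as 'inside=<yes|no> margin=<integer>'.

d = (-18, -9),  |d|² = 405;  R = 4+7 = 11,  c = 405−11² = 284
v_rel = (8, 0),  |v_rel|² = 64;  v_rel·d = (8)·(-18) + (0)·(-9) = -144
64·t² + 288·t + 284 = 0  ⇒  m = (-144)² − 64·284 = 2560
m = 2560 > 0,  v_rel·d = -144 < 0  ⇒  outside

inside=no margin=2560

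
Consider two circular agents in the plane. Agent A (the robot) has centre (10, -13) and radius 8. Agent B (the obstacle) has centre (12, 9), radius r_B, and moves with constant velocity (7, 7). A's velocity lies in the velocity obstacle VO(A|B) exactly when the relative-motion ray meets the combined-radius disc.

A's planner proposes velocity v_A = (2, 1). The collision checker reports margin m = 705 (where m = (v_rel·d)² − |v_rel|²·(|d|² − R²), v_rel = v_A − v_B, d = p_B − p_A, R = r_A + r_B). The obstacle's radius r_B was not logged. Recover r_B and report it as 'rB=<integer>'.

m = 705
d = (2, 22);  v_rel = (-5, -6),  |v_rel|² = 61
v_rel×d = (-5)·(22) − (-6)·(2) = -98
since m = R²·61 − (-98)²:  R² = (9604 + 705) / 61 = 169
R = √169 = 13  ⇒  r_B = 13 − 8 = 5

rB=5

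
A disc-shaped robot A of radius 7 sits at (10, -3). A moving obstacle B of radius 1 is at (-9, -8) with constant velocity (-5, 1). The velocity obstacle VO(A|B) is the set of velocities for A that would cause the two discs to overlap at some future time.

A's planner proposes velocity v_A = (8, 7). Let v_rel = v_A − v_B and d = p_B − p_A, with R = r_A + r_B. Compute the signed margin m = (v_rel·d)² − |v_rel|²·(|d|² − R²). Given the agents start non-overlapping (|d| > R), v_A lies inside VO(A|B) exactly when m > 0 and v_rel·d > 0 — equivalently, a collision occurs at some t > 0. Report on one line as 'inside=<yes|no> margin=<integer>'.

d = (-19, -5),  |d|² = 386;  R = 7+1 = 8,  c = 386−8² = 322
v_rel = (13, 6),  |v_rel|² = 205;  v_rel·d = (13)·(-19) + (6)·(-5) = -277
205·t² + 554·t + 322 = 0  ⇒  m = (-277)² − 205·322 = 10719
m = 10719 > 0,  v_rel·d = -277 < 0  ⇒  outside

inside=no margin=10719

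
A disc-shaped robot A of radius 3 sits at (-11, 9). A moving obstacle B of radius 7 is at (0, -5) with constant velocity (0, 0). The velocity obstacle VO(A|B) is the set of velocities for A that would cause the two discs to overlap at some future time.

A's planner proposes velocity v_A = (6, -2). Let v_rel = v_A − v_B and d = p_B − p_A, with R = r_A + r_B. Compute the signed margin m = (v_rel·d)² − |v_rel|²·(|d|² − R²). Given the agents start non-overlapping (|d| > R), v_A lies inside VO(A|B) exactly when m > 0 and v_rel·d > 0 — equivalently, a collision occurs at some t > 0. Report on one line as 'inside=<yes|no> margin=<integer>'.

d = (11, -14),  |d|² = 317;  R = 3+7 = 10,  c = 317−10² = 217
v_rel = (6, -2),  |v_rel|² = 40;  v_rel·d = (6)·(11) + (-2)·(-14) = 94
40·t² − 188·t + 217 = 0  ⇒  m = 94² − 40·217 = 156
m = 156 > 0,  v_rel·d = 94 > 0  ⇒  inside

inside=yes margin=156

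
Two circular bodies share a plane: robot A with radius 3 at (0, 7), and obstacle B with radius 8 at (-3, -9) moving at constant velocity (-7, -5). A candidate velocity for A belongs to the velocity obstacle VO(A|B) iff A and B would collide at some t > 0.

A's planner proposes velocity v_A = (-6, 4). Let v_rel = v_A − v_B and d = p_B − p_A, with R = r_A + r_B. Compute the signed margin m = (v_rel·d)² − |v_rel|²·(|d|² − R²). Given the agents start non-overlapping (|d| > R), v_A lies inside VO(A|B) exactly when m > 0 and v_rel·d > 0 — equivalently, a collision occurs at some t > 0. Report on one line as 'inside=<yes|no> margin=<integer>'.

d = (-3, -16),  |d|² = 265;  R = 3+8 = 11,  c = 265−11² = 144
v_rel = (1, 9),  |v_rel|² = 82;  v_rel·d = (1)·(-3) + (9)·(-16) = -147
82·t² + 294·t + 144 = 0  ⇒  m = (-147)² − 82·144 = 9801
m = 9801 > 0,  v_rel·d = -147 < 0  ⇒  outside

inside=no margin=9801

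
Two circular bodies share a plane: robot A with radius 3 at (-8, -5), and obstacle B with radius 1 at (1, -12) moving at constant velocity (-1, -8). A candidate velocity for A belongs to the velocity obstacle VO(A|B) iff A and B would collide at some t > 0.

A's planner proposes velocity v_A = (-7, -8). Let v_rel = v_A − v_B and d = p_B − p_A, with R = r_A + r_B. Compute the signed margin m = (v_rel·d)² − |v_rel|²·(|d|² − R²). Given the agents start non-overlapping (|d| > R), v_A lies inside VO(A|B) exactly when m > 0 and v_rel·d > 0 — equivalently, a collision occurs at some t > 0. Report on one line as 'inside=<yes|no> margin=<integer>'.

d = (9, -7),  |d|² = 130;  R = 3+1 = 4,  c = 130−4² = 114
v_rel = (-6, 0),  |v_rel|² = 36;  v_rel·d = (-6)·(9) + (0)·(-7) = -54
36·t² + 108·t + 114 = 0  ⇒  m = (-54)² − 36·114 = -1188
m = -1188 < 0,  v_rel·d = -54 < 0  ⇒  outside

inside=no margin=-1188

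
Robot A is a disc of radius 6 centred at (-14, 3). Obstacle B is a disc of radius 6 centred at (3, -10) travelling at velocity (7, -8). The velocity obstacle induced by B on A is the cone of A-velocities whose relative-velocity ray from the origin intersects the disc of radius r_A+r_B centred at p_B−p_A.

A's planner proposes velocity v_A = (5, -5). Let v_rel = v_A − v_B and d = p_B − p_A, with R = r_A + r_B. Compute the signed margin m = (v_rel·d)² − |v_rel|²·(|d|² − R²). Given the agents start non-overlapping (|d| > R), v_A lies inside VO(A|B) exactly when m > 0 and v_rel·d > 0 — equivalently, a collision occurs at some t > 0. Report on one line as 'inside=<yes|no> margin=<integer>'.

d = (17, -13),  |d|² = 458;  R = 6+6 = 12,  c = 458−12² = 314
v_rel = (-2, 3),  |v_rel|² = 13;  v_rel·d = (-2)·(17) + (3)·(-13) = -73
13·t² + 146·t + 314 = 0  ⇒  m = (-73)² − 13·314 = 1247
m = 1247 > 0,  v_rel·d = -73 < 0  ⇒  outside

inside=no margin=1247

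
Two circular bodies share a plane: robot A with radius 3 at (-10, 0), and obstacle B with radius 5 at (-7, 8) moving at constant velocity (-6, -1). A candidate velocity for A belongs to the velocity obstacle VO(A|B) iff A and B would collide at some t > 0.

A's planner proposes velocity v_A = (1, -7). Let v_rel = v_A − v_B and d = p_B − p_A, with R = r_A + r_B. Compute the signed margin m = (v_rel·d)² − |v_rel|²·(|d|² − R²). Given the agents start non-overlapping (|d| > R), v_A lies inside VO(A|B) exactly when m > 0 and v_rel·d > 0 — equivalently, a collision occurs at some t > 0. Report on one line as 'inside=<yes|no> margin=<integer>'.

d = (3, 8),  |d|² = 73;  R = 3+5 = 8,  c = 73−8² = 9
v_rel = (7, -6),  |v_rel|² = 85;  v_rel·d = (7)·(3) + (-6)·(8) = -27
85·t² + 54·t + 9 = 0  ⇒  m = (-27)² − 85·9 = -36
m = -36 < 0,  v_rel·d = -27 < 0  ⇒  outside

inside=no margin=-36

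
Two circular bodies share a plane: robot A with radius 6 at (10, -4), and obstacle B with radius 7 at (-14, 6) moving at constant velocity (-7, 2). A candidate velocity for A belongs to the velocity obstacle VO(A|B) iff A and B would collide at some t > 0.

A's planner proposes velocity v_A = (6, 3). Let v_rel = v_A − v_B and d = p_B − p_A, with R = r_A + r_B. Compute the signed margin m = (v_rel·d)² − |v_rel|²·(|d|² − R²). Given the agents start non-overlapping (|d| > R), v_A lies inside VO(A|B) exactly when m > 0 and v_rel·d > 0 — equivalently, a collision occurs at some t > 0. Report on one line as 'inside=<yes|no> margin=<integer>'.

d = (-24, 10),  |d|² = 676;  R = 6+7 = 13,  c = 676−13² = 507
v_rel = (13, 1),  |v_rel|² = 170;  v_rel·d = (13)·(-24) + (1)·(10) = -302
170·t² + 604·t + 507 = 0  ⇒  m = (-302)² − 170·507 = 5014
m = 5014 > 0,  v_rel·d = -302 < 0  ⇒  outside

inside=no margin=5014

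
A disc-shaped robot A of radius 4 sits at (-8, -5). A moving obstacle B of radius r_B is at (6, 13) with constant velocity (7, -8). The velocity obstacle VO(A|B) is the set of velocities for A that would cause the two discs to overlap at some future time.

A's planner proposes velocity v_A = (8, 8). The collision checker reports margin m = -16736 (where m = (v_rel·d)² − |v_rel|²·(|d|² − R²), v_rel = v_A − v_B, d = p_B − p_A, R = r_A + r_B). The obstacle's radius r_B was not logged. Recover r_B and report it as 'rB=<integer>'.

m = -16736
d = (14, 18);  v_rel = (1, 16),  |v_rel|² = 257
v_rel×d = (1)·(18) − (16)·(14) = -206
since m = R²·257 − (-206)²:  R² = (42436 + -16736) / 257 = 100
R = √100 = 10  ⇒  r_B = 10 − 4 = 6

rB=6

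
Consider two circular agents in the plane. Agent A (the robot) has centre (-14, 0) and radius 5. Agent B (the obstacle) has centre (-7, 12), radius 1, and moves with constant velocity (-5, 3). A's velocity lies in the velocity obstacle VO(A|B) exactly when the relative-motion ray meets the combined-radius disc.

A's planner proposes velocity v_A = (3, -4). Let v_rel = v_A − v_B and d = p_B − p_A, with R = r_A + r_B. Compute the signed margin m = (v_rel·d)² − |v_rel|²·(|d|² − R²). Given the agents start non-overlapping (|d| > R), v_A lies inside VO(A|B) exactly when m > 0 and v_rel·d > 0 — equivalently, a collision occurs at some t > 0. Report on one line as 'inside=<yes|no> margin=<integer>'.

d = (7, 12),  |d|² = 193;  R = 5+1 = 6,  c = 193−6² = 157
v_rel = (8, -7),  |v_rel|² = 113;  v_rel·d = (8)·(7) + (-7)·(12) = -28
113·t² + 56·t + 157 = 0  ⇒  m = (-28)² − 113·157 = -16957
m = -16957 < 0,  v_rel·d = -28 < 0  ⇒  outside

inside=no margin=-16957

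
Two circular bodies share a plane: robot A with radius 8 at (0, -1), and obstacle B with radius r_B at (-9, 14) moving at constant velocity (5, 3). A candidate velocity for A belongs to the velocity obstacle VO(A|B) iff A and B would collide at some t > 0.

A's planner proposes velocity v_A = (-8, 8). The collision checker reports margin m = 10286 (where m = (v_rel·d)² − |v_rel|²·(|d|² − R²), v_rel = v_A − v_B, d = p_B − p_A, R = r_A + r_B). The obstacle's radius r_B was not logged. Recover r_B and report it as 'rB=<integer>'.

m = 10286
d = (-9, 15);  v_rel = (-13, 5),  |v_rel|² = 194
v_rel×d = (-13)·(15) − (5)·(-9) = -150
since m = R²·194 − (-150)²:  R² = (22500 + 10286) / 194 = 169
R = √169 = 13  ⇒  r_B = 13 − 8 = 5

rB=5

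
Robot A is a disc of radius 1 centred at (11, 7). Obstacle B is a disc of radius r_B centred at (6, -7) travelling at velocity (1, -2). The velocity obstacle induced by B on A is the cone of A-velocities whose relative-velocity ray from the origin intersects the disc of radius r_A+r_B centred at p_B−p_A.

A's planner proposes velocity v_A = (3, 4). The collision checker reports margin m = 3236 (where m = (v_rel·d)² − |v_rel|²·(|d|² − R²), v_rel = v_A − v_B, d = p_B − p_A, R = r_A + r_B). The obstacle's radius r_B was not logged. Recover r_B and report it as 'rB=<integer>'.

m = 3236
d = (-5, -14);  v_rel = (2, 6),  |v_rel|² = 40
v_rel×d = (2)·(-14) − (6)·(-5) = 2
since m = R²·40 − 2²:  R² = (4 + 3236) / 40 = 81
R = √81 = 9  ⇒  r_B = 9 − 1 = 8

rB=8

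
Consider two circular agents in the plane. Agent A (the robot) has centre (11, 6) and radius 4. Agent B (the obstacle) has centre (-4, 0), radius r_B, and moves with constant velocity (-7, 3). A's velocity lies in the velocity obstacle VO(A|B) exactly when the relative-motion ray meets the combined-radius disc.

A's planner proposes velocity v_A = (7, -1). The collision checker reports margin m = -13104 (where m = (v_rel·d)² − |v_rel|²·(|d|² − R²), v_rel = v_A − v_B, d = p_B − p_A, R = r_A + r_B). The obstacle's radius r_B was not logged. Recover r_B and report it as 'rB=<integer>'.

m = -13104
d = (-15, -6);  v_rel = (14, -4),  |v_rel|² = 212
v_rel×d = (14)·(-6) − (-4)·(-15) = -144
since m = R²·212 − (-144)²:  R² = (20736 + -13104) / 212 = 36
R = √36 = 6  ⇒  r_B = 6 − 4 = 2

rB=2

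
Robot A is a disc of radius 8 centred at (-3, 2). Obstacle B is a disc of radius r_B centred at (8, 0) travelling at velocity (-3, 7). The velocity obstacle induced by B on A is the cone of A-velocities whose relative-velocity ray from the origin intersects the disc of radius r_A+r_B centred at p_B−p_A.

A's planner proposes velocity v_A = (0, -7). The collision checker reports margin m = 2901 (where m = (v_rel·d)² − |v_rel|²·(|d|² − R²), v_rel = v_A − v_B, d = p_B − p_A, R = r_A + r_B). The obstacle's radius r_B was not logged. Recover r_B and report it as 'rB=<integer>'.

m = 2901
d = (11, -2);  v_rel = (3, -14),  |v_rel|² = 205
v_rel×d = (3)·(-2) − (-14)·(11) = 148
since m = R²·205 − 148²:  R² = (21904 + 2901) / 205 = 121
R = √121 = 11  ⇒  r_B = 11 − 8 = 3

rB=3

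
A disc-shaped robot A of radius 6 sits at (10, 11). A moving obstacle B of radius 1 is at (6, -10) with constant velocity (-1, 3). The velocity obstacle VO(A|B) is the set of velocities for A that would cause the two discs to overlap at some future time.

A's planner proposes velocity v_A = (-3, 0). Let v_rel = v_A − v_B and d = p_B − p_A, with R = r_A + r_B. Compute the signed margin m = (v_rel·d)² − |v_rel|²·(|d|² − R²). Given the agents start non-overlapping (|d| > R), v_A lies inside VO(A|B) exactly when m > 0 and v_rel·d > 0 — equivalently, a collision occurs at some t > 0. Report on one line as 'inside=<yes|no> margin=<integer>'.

d = (-4, -21),  |d|² = 457;  R = 6+1 = 7,  c = 457−7² = 408
v_rel = (-2, -3),  |v_rel|² = 13;  v_rel·d = (-2)·(-4) + (-3)·(-21) = 71
13·t² − 142·t + 408 = 0  ⇒  m = 71² − 13·408 = -263
m = -263 < 0,  v_rel·d = 71 > 0  ⇒  outside

inside=no margin=-263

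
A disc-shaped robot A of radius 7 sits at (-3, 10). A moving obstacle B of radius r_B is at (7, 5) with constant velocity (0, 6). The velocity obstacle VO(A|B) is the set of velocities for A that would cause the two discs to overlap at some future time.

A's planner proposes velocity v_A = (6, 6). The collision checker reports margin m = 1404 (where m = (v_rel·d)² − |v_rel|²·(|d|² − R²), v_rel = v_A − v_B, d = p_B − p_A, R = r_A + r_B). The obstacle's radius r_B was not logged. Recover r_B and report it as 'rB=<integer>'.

m = 1404
d = (10, -5);  v_rel = (6, 0),  |v_rel|² = 36
v_rel×d = (6)·(-5) − (0)·(10) = -30
since m = R²·36 − (-30)²:  R² = (900 + 1404) / 36 = 64
R = √64 = 8  ⇒  r_B = 8 − 7 = 1

rB=1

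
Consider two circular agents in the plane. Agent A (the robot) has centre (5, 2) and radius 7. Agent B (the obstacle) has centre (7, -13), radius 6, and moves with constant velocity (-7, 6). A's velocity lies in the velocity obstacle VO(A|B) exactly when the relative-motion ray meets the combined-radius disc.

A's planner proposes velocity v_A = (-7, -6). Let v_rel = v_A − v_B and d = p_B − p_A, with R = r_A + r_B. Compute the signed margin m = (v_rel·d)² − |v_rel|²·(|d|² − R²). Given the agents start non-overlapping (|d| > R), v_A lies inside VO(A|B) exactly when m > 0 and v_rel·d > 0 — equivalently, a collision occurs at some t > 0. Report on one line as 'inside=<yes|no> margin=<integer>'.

d = (2, -15),  |d|² = 229;  R = 7+6 = 13,  c = 229−13² = 60
v_rel = (0, -12),  |v_rel|² = 144;  v_rel·d = (0)·(2) + (-12)·(-15) = 180
144·t² − 360·t + 60 = 0  ⇒  m = 180² − 144·60 = 23760
m = 23760 > 0,  v_rel·d = 180 > 0  ⇒  inside

inside=yes margin=23760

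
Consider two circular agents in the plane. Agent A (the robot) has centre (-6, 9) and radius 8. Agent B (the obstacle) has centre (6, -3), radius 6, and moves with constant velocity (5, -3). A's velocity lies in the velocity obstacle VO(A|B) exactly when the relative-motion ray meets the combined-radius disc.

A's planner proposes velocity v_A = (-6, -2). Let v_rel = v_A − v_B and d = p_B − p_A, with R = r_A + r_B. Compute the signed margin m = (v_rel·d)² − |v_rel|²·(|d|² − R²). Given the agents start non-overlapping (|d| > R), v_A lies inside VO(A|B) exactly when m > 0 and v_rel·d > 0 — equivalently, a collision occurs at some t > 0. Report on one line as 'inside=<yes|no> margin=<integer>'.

d = (12, -12),  |d|² = 288;  R = 8+6 = 14,  c = 288−14² = 92
v_rel = (-11, 1),  |v_rel|² = 122;  v_rel·d = (-11)·(12) + (1)·(-12) = -144
122·t² + 288·t + 92 = 0  ⇒  m = (-144)² − 122·92 = 9512
m = 9512 > 0,  v_rel·d = -144 < 0  ⇒  outside

inside=no margin=9512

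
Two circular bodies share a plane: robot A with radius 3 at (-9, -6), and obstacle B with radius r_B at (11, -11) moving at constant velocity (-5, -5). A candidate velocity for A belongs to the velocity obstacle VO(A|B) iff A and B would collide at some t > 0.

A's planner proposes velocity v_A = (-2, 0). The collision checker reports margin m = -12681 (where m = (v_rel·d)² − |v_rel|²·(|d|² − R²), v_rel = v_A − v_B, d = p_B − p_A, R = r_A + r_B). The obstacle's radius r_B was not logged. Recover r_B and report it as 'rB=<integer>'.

m = -12681
d = (20, -5);  v_rel = (3, 5),  |v_rel|² = 34
v_rel×d = (3)·(-5) − (5)·(20) = -115
since m = R²·34 − (-115)²:  R² = (13225 + -12681) / 34 = 16
R = √16 = 4  ⇒  r_B = 4 − 3 = 1

rB=1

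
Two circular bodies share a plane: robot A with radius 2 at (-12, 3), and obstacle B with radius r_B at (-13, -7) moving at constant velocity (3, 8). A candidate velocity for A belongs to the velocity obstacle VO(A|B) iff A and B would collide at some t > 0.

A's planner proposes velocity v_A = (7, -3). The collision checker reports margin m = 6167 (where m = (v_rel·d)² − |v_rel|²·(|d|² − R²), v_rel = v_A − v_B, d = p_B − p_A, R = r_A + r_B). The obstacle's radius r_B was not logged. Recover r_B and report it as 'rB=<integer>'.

m = 6167
d = (-1, -10);  v_rel = (4, -11),  |v_rel|² = 137
v_rel×d = (4)·(-10) − (-11)·(-1) = -51
since m = R²·137 − (-51)²:  R² = (2601 + 6167) / 137 = 64
R = √64 = 8  ⇒  r_B = 8 − 2 = 6

rB=6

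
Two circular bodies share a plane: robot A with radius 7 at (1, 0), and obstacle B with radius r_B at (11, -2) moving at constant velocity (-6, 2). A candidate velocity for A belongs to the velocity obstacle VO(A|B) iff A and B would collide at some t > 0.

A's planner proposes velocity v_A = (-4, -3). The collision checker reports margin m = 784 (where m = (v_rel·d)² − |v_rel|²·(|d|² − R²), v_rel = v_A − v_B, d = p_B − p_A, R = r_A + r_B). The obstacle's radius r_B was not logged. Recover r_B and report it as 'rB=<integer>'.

m = 784
d = (10, -2);  v_rel = (2, -5),  |v_rel|² = 29
v_rel×d = (2)·(-2) − (-5)·(10) = 46
since m = R²·29 − 46²:  R² = (2116 + 784) / 29 = 100
R = √100 = 10  ⇒  r_B = 10 − 7 = 3

rB=3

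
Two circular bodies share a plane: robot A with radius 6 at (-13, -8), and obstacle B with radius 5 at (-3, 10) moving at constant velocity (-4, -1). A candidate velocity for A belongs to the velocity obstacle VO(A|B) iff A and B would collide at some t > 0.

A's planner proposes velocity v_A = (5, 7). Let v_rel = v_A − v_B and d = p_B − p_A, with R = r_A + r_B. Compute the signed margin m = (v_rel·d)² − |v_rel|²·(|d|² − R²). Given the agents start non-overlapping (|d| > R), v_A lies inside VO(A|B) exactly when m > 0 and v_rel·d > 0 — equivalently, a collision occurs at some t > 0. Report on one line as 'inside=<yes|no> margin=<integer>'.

d = (10, 18),  |d|² = 424;  R = 6+5 = 11,  c = 424−11² = 303
v_rel = (9, 8),  |v_rel|² = 145;  v_rel·d = (9)·(10) + (8)·(18) = 234
145·t² − 468·t + 303 = 0  ⇒  m = 234² − 145·303 = 10821
m = 10821 > 0,  v_rel·d = 234 > 0  ⇒  inside

inside=yes margin=10821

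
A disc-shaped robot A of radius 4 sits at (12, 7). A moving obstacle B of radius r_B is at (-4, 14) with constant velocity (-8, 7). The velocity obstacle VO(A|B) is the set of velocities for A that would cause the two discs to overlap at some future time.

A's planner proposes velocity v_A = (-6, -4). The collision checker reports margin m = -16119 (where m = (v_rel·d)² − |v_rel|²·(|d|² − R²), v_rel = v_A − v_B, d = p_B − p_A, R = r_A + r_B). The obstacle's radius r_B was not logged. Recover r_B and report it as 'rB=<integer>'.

m = -16119
d = (-16, 7);  v_rel = (2, -11),  |v_rel|² = 125
v_rel×d = (2)·(7) − (-11)·(-16) = -162
since m = R²·125 − (-162)²:  R² = (26244 + -16119) / 125 = 81
R = √81 = 9  ⇒  r_B = 9 − 4 = 5

rB=5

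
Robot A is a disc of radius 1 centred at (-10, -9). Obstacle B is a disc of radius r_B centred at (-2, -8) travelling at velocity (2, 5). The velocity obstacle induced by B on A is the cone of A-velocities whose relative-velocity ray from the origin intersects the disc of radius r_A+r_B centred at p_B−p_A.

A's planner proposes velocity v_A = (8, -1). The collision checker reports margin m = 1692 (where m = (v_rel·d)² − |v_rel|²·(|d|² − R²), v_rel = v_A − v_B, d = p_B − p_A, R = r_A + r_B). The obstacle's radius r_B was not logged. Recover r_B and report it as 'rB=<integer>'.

m = 1692
d = (8, 1);  v_rel = (6, -6),  |v_rel|² = 72
v_rel×d = (6)·(1) − (-6)·(8) = 54
since m = R²·72 − 54²:  R² = (2916 + 1692) / 72 = 64
R = √64 = 8  ⇒  r_B = 8 − 1 = 7

rB=7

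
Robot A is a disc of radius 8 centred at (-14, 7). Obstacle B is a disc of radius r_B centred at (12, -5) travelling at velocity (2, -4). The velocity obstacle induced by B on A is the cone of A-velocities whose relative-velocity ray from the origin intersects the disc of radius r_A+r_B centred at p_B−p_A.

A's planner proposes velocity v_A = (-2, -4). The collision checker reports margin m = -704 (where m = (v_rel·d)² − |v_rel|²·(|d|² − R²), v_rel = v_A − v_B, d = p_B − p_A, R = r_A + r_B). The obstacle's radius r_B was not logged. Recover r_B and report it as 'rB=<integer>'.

m = -704
d = (26, -12);  v_rel = (-4, 0),  |v_rel|² = 16
v_rel×d = (-4)·(-12) − (0)·(26) = 48
since m = R²·16 − 48²:  R² = (2304 + -704) / 16 = 100
R = √100 = 10  ⇒  r_B = 10 − 8 = 2

rB=2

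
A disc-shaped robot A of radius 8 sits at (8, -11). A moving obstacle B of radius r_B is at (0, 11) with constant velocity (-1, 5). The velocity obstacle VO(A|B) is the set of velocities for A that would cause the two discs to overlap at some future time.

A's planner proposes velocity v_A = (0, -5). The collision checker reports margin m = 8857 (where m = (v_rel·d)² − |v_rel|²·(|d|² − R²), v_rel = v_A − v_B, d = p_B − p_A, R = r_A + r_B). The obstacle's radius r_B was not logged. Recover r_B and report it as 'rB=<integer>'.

m = 8857
d = (-8, 22);  v_rel = (1, -10),  |v_rel|² = 101
v_rel×d = (1)·(22) − (-10)·(-8) = -58
since m = R²·101 − (-58)²:  R² = (3364 + 8857) / 101 = 121
R = √121 = 11  ⇒  r_B = 11 − 8 = 3

rB=3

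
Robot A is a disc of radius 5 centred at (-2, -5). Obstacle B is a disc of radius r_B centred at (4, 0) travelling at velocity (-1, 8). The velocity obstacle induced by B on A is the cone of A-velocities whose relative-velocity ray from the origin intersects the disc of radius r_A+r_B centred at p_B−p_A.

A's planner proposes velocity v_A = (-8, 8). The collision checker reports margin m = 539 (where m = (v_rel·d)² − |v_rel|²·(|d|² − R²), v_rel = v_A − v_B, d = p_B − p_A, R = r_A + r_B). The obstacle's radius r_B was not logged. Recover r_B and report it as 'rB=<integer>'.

m = 539
d = (6, 5);  v_rel = (-7, 0),  |v_rel|² = 49
v_rel×d = (-7)·(5) − (0)·(6) = -35
since m = R²·49 − (-35)²:  R² = (1225 + 539) / 49 = 36
R = √36 = 6  ⇒  r_B = 6 − 5 = 1

rB=1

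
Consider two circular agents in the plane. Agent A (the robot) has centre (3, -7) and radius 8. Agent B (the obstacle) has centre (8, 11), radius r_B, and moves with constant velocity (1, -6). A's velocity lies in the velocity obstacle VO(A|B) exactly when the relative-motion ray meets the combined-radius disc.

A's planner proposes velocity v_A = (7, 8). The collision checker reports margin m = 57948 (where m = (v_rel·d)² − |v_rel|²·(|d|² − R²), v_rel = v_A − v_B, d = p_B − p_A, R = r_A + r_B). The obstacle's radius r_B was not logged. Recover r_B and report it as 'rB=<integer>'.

m = 57948
d = (5, 18);  v_rel = (6, 14),  |v_rel|² = 232
v_rel×d = (6)·(18) − (14)·(5) = 38
since m = R²·232 − 38²:  R² = (1444 + 57948) / 232 = 256
R = √256 = 16  ⇒  r_B = 16 − 8 = 8

rB=8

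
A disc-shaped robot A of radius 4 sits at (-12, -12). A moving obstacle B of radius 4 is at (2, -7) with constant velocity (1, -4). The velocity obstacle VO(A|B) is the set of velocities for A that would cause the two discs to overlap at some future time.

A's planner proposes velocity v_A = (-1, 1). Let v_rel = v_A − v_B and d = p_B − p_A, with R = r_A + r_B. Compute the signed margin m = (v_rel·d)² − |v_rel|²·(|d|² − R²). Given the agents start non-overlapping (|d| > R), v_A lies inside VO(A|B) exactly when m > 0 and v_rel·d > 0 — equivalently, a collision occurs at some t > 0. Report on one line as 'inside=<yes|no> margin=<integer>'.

d = (14, 5),  |d|² = 221;  R = 4+4 = 8,  c = 221−8² = 157
v_rel = (-2, 5),  |v_rel|² = 29;  v_rel·d = (-2)·(14) + (5)·(5) = -3
29·t² + 6·t + 157 = 0  ⇒  m = (-3)² − 29·157 = -4544
m = -4544 < 0,  v_rel·d = -3 < 0  ⇒  outside

inside=no margin=-4544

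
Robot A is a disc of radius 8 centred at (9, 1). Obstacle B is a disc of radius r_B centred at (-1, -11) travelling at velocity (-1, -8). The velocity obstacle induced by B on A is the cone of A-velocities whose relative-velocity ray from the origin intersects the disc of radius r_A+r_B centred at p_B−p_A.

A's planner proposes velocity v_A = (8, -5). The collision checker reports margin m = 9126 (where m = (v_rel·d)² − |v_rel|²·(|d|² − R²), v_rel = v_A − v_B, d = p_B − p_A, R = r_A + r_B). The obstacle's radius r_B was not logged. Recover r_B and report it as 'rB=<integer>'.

m = 9126
d = (-10, -12);  v_rel = (9, 3),  |v_rel|² = 90
v_rel×d = (9)·(-12) − (3)·(-10) = -78
since m = R²·90 − (-78)²:  R² = (6084 + 9126) / 90 = 169
R = √169 = 13  ⇒  r_B = 13 − 8 = 5

rB=5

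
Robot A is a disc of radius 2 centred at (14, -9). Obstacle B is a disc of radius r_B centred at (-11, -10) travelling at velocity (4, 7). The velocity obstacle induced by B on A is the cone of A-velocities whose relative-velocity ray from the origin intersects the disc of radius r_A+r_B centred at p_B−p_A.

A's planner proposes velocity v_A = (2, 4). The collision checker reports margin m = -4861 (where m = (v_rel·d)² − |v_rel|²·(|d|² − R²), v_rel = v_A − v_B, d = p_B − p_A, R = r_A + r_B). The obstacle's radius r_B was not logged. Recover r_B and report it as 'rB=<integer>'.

m = -4861
d = (-25, -1);  v_rel = (-2, -3),  |v_rel|² = 13
v_rel×d = (-2)·(-1) − (-3)·(-25) = -73
since m = R²·13 − (-73)²:  R² = (5329 + -4861) / 13 = 36
R = √36 = 6  ⇒  r_B = 6 − 2 = 4

rB=4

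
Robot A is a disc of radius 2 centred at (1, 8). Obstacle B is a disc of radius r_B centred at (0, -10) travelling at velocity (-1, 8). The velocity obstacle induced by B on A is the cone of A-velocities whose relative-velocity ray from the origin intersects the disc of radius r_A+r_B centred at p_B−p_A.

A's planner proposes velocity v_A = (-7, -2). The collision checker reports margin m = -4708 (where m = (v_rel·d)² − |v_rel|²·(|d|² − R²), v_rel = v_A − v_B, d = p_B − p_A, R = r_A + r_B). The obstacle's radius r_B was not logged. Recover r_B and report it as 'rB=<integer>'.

m = -4708
d = (-1, -18);  v_rel = (-6, -10),  |v_rel|² = 136
v_rel×d = (-6)·(-18) − (-10)·(-1) = 98
since m = R²·136 − 98²:  R² = (9604 + -4708) / 136 = 36
R = √36 = 6  ⇒  r_B = 6 − 2 = 4

rB=4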